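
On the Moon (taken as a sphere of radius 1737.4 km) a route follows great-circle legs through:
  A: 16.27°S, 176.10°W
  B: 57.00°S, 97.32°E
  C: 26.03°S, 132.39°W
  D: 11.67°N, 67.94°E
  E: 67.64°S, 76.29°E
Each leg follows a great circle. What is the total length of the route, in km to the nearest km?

12045 km

Leg A→B: central angle 1.3014 rad, distance 2261.0 km.
Leg B→C: central angle 1.5192 rad, distance 2639.5 km.
Leg C→D: central angle 2.7237 rad, distance 4732.1 km.
Leg D→E: central angle 1.3882 rad, distance 2411.9 km.
Total: 2261.0 + 2639.5 + 4732.1 + 2411.9 ≈ 12045 km.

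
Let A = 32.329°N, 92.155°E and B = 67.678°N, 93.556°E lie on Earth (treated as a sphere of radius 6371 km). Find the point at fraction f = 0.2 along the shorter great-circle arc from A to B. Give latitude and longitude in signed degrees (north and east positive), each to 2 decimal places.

39.40°, 92.30°

Central angle δ = 0.6171 rad. Interpolating on the sphere with fraction f = 0.2:
P = [sin((1−f)δ)·A + sin(fδ)·B] / sin δ = 0.8189·A + 0.2127·B in Cartesian coordinates,
giving P = (-0.0310, 0.7721, 0.6347), i.e. latitude 39.40°, longitude 92.30°.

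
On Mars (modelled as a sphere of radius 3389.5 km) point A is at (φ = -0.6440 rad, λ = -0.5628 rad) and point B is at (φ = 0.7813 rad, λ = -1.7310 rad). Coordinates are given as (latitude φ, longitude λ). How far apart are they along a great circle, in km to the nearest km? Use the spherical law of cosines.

Let φ₁ = -0.6440 rad, φ₂ = 0.7813 rad, and Δλ = -1.1682 rad.
cos c = sin φ₁ sin φ₂ + cos φ₁ cos φ₂ cos Δλ = (-0.6004)(0.7042) + (0.7997)(0.7100)(0.3918) = -0.20034,
so c = arccos(-0.20034) = 1.77250 rad.
Distance = R·c = 3389.5 × 1.7725 ≈ 6008 km.

6008 km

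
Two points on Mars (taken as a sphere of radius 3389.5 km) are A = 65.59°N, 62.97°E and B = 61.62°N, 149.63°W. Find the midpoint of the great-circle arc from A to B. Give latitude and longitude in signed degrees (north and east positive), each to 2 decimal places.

81.85°, 150.10°

The central angle between A and B is δ = 0.8819 rad.
With f = 0.5, the slerp weights are sin((1−f)δ)/sin δ = 0.5529 and sin(fδ)/sin δ = 0.5529.
Weighted sum of the unit vectors: (0.5529)·(0.1878,0.3681,0.9106) + (0.5529)·(-0.4101,-0.2403,0.8798) = (-0.1229, 0.0707, 0.9899).
Converting back: φ = atan2(z, √(x²+y²)) = 81.85°, λ = atan2(y, x) = 150.10°.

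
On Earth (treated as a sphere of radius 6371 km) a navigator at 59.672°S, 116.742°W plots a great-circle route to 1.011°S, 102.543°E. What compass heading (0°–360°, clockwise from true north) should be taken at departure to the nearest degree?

223°

With φ₁ = -1.0415, φ₂ = -0.0176, Δλ = -2.4559 rad, the forward-azimuth formula gives
θ = atan2( sin Δλ cos φ₂ , cos φ₁ sin φ₂ − sin φ₁ cos φ₂ cos Δλ ) = atan2(-0.6331, -0.6769) = -136.92°.
Adding 360° brings this into [0°, 360°): 223°.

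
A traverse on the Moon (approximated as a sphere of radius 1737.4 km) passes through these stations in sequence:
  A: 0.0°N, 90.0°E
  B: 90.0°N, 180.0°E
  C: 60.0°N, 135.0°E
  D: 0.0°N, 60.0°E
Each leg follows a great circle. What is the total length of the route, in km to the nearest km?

6142 km

Leg A→B: central angle 1.5708 rad, distance 2729.1 km.
Leg B→C: central angle 0.5236 rad, distance 909.7 km.
Leg C→D: central angle 1.4410 rad, distance 2503.6 km.
Total: 2729.1 + 909.7 + 2503.6 ≈ 6142 km.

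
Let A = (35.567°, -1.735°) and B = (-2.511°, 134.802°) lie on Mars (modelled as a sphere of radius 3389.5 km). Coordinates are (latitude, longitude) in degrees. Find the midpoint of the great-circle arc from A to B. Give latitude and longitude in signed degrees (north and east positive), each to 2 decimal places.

Central angle δ = 2.2336 rad. Interpolating on the sphere with fraction f = 0.5:
P = [sin((1−f)δ)·A + sin(fδ)·B] / sin δ = 1.1401·A + 1.1401·B in Cartesian coordinates,
giving P = (0.1244, 0.7801, 0.6132), i.e. latitude 37.82°, longitude 80.94°.

37.82°, 80.94°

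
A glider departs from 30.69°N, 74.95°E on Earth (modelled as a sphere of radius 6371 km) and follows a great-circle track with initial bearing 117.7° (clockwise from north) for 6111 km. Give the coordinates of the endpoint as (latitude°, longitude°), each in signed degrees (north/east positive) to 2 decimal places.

-1.96°, 121.45°

Angular distance δ = d/R = 6111/6371 = 0.95919 rad; initial bearing θ = 2.0543 rad.
sin φ₂ = sin φ₁ cos δ + cos φ₁ sin δ cos θ = (0.5104)(0.5742) + (0.8599)(0.8187)(-0.4648) = -0.0342, so φ₂ = -1.96°.
Δλ = atan2(sin θ sin δ cos φ₁, cos δ − sin φ₁ sin φ₂) = atan2(0.6234, 0.5916) = 46.495°.
λ₂ = 74.950° + 46.495° = 121.45°.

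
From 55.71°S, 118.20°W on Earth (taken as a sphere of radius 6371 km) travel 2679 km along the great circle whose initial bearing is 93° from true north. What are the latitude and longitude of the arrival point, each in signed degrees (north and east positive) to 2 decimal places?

Angular distance δ = d/R = 2679/6371 = 0.42050 rad; initial bearing θ = 1.6232 rad.
sin φ₂ = sin φ₁ cos δ + cos φ₁ sin δ cos θ = (-0.8262)(0.9129) + (0.5634)(0.4082)(-0.0523) = -0.7663, so φ₂ = -50.02°.
Δλ = atan2(sin θ sin δ cos φ₁, cos δ − sin φ₁ sin φ₂) = atan2(0.2297, 0.2798) = 39.379°.
λ₂ = -118.200° + 39.379° = -78.82°.

-50.02°, -78.82°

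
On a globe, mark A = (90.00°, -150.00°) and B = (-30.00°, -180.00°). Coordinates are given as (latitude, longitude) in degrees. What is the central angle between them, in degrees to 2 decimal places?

With latitudes φ₁ = 90.000°, φ₂ = -30.000° and longitude difference Δλ = -30.000°:
cos c = sin φ₁ sin φ₂ + cos φ₁ cos φ₂ cos Δλ = (1.0000)(-0.5000) + (0.0000)(0.8660)(0.8660) = -0.50000,
so c = arccos(-0.50000) = 2.09440 rad.
So the angular separation is 120.00°.

120.00°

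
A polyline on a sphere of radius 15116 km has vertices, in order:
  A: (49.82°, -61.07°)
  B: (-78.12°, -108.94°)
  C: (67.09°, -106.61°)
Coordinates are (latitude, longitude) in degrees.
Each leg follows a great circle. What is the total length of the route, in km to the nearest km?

72923 km

Leg A→B: central angle 2.2897 rad, distance 34611.1 km.
Leg B→C: central angle 2.5345 rad, distance 38311.6 km.
Total: 34611.1 + 38311.6 ≈ 72923 km.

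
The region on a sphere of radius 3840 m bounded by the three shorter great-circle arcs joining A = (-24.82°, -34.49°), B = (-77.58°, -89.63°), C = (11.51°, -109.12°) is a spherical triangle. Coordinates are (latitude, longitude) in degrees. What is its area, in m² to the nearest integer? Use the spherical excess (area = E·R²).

13691755 m²

Side lengths (central angles): a = 1.5670, b = 1.4182, c = 1.0222 rad; semiperimeter s = 2.0037.
By l'Huilier's theorem, tan(E/4) = √[tan(s/2) tan((s−a)/2) tan((s−b)/2) tan((s−c)/2)], giving spherical excess E = 0.9285 rad.
Area = E·R² = 0.9285 × (3840)² ≈ 13691755 m².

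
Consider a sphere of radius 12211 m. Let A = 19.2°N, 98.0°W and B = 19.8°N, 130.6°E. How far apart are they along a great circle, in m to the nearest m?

25242 m

In radians: φ₁ = 0.3351, φ₂ = 0.3456, Δλ = -131.400° = -2.2934 rad.
cos c = sin φ₁ sin φ₂ + cos φ₁ cos φ₂ cos Δλ = (0.3289)(0.3387) + (0.9444)(0.9409)(-0.6613) = -0.47621,
so c = arccos(-0.47621) = 2.06713 rad.
Distance = R·c = 12211 × 2.0671 ≈ 25242 m.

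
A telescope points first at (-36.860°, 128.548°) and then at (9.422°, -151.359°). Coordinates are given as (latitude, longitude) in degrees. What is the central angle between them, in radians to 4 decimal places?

1.5332 rad

With latitudes φ₁ = -36.860°, φ₂ = 9.422° and longitude difference Δλ = 80.093°:
Haversine: a = sin²(Δφ/2) + cos φ₁ cos φ₂ sin²(Δλ/2) = 0.1544 + (0.8001)(0.9865)(0.4140) = 0.48120.
Central angle c = 2·arcsin(√a) = 1.53319 rad.
So the angular separation is 1.5332 rad.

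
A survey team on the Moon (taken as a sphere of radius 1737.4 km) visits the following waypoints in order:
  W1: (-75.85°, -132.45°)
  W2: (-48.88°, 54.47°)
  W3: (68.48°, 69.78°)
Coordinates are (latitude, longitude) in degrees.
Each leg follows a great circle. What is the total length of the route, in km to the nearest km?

Leg W1→W2: central angle 0.9632 rad, distance 1673.5 km.
Leg W2→W3: central angle 2.0580 rad, distance 3575.5 km.
Total: 1673.5 + 3575.5 ≈ 5249 km.

5249 km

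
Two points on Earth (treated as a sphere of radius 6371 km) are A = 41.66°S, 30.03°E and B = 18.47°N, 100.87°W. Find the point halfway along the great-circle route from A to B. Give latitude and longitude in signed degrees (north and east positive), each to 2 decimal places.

-25.54°, -50.00°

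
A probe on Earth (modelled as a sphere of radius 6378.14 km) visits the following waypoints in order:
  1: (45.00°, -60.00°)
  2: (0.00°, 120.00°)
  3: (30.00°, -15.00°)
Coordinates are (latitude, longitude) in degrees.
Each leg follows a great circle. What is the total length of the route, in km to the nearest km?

Leg 1→2: central angle 2.3562 rad, distance 15028.1 km.
Leg 2→3: central angle 2.2299 rad, distance 14222.3 km.
Total: 15028.1 + 14222.3 ≈ 29250 km.

29250 km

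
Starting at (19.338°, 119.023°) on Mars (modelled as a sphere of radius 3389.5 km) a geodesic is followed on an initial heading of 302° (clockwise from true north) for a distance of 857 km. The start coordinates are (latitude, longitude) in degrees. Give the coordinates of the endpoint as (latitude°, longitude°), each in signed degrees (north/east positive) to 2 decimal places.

Angular distance δ = d/R = 857/3389.5 = 0.25284 rad; initial bearing θ = 5.2709 rad.
sin φ₂ = sin φ₁ cos δ + cos φ₁ sin δ cos θ = (0.3311)(0.9682) + (0.9436)(0.2502)(0.5299) = 0.4457, so φ₂ = 26.47°.
Δλ = atan2(sin θ sin δ cos φ₁, cos δ − sin φ₁ sin φ₂) = atan2(-0.2002, 0.8206) = -13.708°.
λ₂ = 119.023° − 13.708° = 105.31°.

26.47°, 105.31°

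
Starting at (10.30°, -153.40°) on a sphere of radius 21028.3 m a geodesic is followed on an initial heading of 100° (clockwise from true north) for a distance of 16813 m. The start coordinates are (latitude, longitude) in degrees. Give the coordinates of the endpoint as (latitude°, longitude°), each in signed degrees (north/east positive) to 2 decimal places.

Angular distance δ = d/R = 16813/21028.3 = 0.79954 rad; initial bearing θ = 1.7453 rad.
sin φ₂ = sin φ₁ cos δ + cos φ₁ sin δ cos θ = (0.1788)(0.6970) + (0.9839)(0.7170)(-0.1736) = 0.0021, so φ₂ = 0.12°.
Δλ = atan2(sin θ sin δ cos φ₁, cos δ − sin φ₁ sin φ₂) = atan2(0.6948, 0.6967) = 44.922°.
λ₂ = -153.400° + 44.922° = -108.48°.

0.12°, -108.48°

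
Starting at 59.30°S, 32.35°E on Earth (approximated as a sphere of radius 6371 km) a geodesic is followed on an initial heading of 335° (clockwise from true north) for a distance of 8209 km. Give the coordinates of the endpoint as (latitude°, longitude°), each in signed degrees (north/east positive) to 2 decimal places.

11.82°, 7.85°

Angular distance δ = d/R = 8209/6371 = 1.28849 rad; initial bearing θ = 5.8469 rad.
sin φ₂ = sin φ₁ cos δ + cos φ₁ sin δ cos θ = (-0.8599)(0.2786) + (0.5105)(0.9604)(0.9063) = 0.2049, so φ₂ = 11.82°.
Δλ = atan2(sin θ sin δ cos φ₁, cos δ − sin φ₁ sin φ₂) = atan2(-0.2072, 0.4547) = -24.499°.
λ₂ = 32.350° − 24.499° = 7.85°.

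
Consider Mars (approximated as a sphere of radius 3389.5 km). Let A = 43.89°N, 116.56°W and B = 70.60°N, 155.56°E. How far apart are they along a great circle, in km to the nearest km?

2868 km

With latitudes φ₁ = 43.890°, φ₂ = 70.600° and longitude difference Δλ = -87.880°:
Haversine: a = sin²(Δφ/2) + cos φ₁ cos φ₂ sin²(Δλ/2) = 0.0534 + (0.7207)(0.3322)(0.4815) = 0.16862.
Central angle c = 2·arcsin(√a) = 0.84629 rad.
Distance = R·c = 3389.5 × 0.8463 ≈ 2868 km.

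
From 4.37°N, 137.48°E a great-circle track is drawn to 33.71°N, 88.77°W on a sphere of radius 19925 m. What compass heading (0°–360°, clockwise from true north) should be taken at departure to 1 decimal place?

45.2°

Δλ = 133.750° = 2.3344 rad.
y = sin Δλ · cos φ₂ = (0.7224)(0.8319) = 0.6009
x = cos φ₁ sin φ₂ − sin φ₁ cos φ₂ cos Δλ = (0.9971)(0.5550) − (0.0762)(0.8319)(-0.6915) = 0.5972
θ = atan2(y, x) = 45.18°, so the bearing is 45.2°.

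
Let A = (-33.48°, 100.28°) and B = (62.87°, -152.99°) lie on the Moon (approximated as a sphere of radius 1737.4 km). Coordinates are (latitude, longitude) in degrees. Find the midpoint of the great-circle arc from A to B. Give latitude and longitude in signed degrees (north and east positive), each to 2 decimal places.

22.24°, 132.14°

Central angle δ = 2.2148 rad. Interpolating on the sphere with fraction f = 0.5:
P = [sin((1−f)δ)·A + sin(fδ)·B] / sin δ = 1.1186·A + 1.1186·B in Cartesian coordinates,
giving P = (-0.6210, 0.6864, 0.3785), i.e. latitude 22.24°, longitude 132.14°.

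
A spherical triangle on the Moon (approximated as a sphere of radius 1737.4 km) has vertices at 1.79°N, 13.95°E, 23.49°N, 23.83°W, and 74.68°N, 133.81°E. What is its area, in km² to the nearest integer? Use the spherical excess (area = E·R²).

2036913 km²

Side lengths (central angles): a = 1.4098, b = 1.6723, c = 0.7422 rad; semiperimeter s = 1.9122.
By l'Huilier's theorem, tan(E/4) = √[tan(s/2) tan((s−a)/2) tan((s−b)/2) tan((s−c)/2)], giving spherical excess E = 0.6748 rad.
Area = E·R² = 0.6748 × (1737.4)² ≈ 2036913 km².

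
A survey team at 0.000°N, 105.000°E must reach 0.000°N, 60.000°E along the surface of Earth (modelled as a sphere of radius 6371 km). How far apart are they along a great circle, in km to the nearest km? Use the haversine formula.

With latitudes φ₁ = 0.000°, φ₂ = 0.000° and longitude difference Δλ = -45.000°:
Haversine: a = sin²(Δφ/2) + cos φ₁ cos φ₂ sin²(Δλ/2) = 0.0000 + (1.0000)(1.0000)(0.1464) = 0.14645.
Central angle c = 2·arcsin(√a) = 0.78540 rad.
Distance = R·c = 6371 × 0.7854 ≈ 5004 km.

5004 km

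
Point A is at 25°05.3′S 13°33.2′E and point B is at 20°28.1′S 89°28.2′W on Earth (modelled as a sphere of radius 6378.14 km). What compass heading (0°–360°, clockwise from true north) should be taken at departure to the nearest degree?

With φ₁ = -0.4379, φ₂ = -0.3572, Δλ = -1.7981 rad, the forward-azimuth formula gives
θ = atan2( sin Δλ cos φ₂ , cos φ₁ sin φ₂ − sin φ₁ cos φ₂ cos Δλ ) = atan2(-0.9128, -0.4062) = -113.99°.
Adding 360° brings this into [0°, 360°): 246°.

246°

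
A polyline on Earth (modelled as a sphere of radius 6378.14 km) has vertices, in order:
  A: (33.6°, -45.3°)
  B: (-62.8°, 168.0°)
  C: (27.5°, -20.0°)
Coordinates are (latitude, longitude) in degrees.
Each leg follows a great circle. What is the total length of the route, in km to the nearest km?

32110 km

Leg A→B: central angle 2.5156 rad, distance 16045.2 km.
Leg B→C: central angle 2.5187 rad, distance 16064.6 km.
Total: 16045.2 + 16064.6 ≈ 32110 km.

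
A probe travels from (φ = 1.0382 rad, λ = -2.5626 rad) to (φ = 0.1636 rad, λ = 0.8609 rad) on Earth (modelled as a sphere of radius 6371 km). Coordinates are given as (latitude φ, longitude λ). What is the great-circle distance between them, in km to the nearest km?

12224 km

With latitudes φ₁ = 59.484°, φ₂ = 9.374° and longitude difference Δλ = -163.848°:
cos c = sin φ₁ sin φ₂ + cos φ₁ cos φ₂ cos Δλ = (0.8615)(0.1629) + (0.5078)(0.9866)(-0.9605) = -0.34090,
so c = arccos(-0.34090) = 1.91867 rad.
Distance = R·c = 6371 × 1.9187 ≈ 12224 km.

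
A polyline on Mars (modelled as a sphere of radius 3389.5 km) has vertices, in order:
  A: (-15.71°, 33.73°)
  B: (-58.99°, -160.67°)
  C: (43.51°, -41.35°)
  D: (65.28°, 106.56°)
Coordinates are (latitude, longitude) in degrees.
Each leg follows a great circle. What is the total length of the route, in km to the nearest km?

Leg A→B: central angle 1.8217 rad, distance 6174.7 km.
Leg B→C: central angle 2.4544 rad, distance 8319.3 km.
Leg C→D: central angle 1.1935 rad, distance 4045.3 km.
Total: 6174.7 + 8319.3 + 4045.3 ≈ 18539 km.

18539 km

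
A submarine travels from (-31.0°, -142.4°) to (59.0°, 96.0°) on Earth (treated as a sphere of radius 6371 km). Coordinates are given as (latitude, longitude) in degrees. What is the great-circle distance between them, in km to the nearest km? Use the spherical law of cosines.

In radians: φ₁ = -0.5411, φ₂ = 1.0297, Δλ = -121.600° = -2.1223 rad.
cos c = sin φ₁ sin φ₂ + cos φ₁ cos φ₂ cos Δλ = (-0.5150)(0.8572) + (0.8572)(0.5150)(-0.5240) = -0.67280,
so c = arccos(-0.67280) = 2.30878 rad.
Distance = R·c = 6371 × 2.3088 ≈ 14709 km.

14709 km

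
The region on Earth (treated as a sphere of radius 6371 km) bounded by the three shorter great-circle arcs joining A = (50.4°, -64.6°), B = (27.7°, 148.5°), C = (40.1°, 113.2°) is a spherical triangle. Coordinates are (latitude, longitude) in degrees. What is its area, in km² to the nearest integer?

Side lengths (central angles): a = 0.5507, b = 1.5617, c = 1.6857 rad; semiperimeter s = 1.8990.
By l'Huilier's theorem, tan(E/4) = √[tan(s/2) tan((s−a)/2) tan((s−b)/2) tan((s−c)/2)], giving spherical excess E = 0.5669 rad.
Area = E·R² = 0.5669 × (6371)² ≈ 23009843 km².

23009843 km²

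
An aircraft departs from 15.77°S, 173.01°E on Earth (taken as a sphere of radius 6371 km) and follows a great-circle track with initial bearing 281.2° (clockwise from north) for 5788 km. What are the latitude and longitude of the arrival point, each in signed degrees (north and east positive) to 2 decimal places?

Angular distance δ = d/R = 5788/6371 = 0.90849 rad; initial bearing θ = 4.9079 rad.
sin φ₂ = sin φ₁ cos δ + cos φ₁ sin δ cos θ = (-0.2718)(0.6149) + (0.9624)(0.7886)(0.1942) = -0.0197, so φ₂ = -1.13°.
Δλ = atan2(sin θ sin δ cos φ₁, cos δ − sin φ₁ sin φ₂) = atan2(-0.7444, 0.6096) = -50.688°.
λ₂ = 173.010° − 50.688° = 122.32°.

-1.13°, 122.32°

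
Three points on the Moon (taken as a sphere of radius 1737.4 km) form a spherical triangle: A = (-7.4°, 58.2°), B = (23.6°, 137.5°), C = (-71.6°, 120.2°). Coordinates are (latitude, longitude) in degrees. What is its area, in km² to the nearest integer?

Side lengths (central angles): a = 1.6747, b = 1.2983, c = 1.4534 rad; semiperimeter s = 2.2132.
By l'Huilier's theorem, tan(E/4) = √[tan(s/2) tan((s−a)/2) tan((s−b)/2) tan((s−c)/2)], giving spherical excess E = 1.2718 rad.
Area = E·R² = 1.2718 × (1737.4)² ≈ 3839136 km².

3839136 km²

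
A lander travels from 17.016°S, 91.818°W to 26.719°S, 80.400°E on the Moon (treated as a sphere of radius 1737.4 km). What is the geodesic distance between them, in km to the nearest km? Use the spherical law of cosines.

4112 km

Let φ₁ = -0.2970 rad, φ₂ = -0.4663 rad, and Δλ = 3.0058 rad.
cos c = sin φ₁ sin φ₂ + cos φ₁ cos φ₂ cos Δλ = (-0.2926)(-0.4496) + (0.9562)(0.8932)(-0.9908) = -0.71468,
so c = arccos(-0.71468) = 2.36696 rad.
Distance = R·c = 1737.4 × 2.3670 ≈ 4112 km.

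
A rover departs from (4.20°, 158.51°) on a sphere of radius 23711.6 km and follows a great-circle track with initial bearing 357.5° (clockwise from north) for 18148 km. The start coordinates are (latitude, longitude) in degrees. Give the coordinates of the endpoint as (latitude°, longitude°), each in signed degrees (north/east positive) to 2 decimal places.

48.00°, 155.92°

Angular distance δ = d/R = 18148/23711.6 = 0.76536 rad; initial bearing θ = 6.2396 rad.
sin φ₂ = sin φ₁ cos δ + cos φ₁ sin δ cos θ = (0.0732)(0.7211) + (0.9973)(0.6928)(0.9990) = 0.7431, so φ₂ = 48.00°.
Δλ = atan2(sin θ sin δ cos φ₁, cos δ − sin φ₁ sin φ₂) = atan2(-0.0301, 0.6667) = -2.588°.
λ₂ = 158.510° − 2.588° = 155.92°.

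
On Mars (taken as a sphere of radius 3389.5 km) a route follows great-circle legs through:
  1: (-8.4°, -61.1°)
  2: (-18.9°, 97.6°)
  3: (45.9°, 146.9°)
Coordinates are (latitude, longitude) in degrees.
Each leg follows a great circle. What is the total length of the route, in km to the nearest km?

Leg 1→2: central angle 2.5404 rad, distance 8610.8 km.
Leg 2→3: central angle 1.3728 rad, distance 4653.0 km.
Total: 8610.8 + 4653.0 ≈ 13264 km.

13264 km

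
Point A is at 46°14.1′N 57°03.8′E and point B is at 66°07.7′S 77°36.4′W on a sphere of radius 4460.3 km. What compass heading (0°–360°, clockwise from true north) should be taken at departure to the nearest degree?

214°

With φ₁ = 0.8070, φ₂ = -1.1542, Δλ = -2.3504 rad, the forward-azimuth formula gives
θ = atan2( sin Δλ cos φ₂ , cos φ₁ sin φ₂ − sin φ₁ cos φ₂ cos Δλ ) = atan2(-0.2878, -0.4271) = -146.02°.
Adding 360° brings this into [0°, 360°): 214°.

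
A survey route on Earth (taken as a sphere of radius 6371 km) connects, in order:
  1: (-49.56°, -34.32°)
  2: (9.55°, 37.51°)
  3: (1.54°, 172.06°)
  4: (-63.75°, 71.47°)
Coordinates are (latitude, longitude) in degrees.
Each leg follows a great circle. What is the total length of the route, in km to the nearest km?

35054 km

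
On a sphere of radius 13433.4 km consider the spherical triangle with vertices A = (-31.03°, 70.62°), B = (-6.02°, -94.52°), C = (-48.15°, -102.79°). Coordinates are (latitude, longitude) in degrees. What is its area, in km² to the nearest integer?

92671977 km²

Side lengths (central angles): a = 0.7455, b = 1.7558, c = 2.4490 rad; semiperimeter s = 2.4752.
By l'Huilier's theorem, tan(E/4) = √[tan(s/2) tan((s−a)/2) tan((s−b)/2) tan((s−c)/2)], giving spherical excess E = 0.5135 rad.
Area = E·R² = 0.5135 × (13433.4)² ≈ 92671977 km².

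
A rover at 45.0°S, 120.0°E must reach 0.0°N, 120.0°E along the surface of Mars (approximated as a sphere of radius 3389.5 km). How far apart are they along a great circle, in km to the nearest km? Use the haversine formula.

2662 km

Let φ₁ = -0.7854 rad, φ₂ = 0.0000 rad, and Δλ = 0.0000 rad.
Haversine: a = sin²(Δφ/2) + cos φ₁ cos φ₂ sin²(Δλ/2) = 0.1464 + (0.7071)(1.0000)(0.0000) = 0.14645.
Central angle c = 2·arcsin(√a) = 0.78540 rad.
Distance = R·c = 3389.5 × 0.7854 ≈ 2662 km.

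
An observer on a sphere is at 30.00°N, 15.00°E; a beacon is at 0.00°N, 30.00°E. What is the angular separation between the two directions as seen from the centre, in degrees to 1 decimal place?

33.2°

In radians: φ₁ = 0.5236, φ₂ = 0.0000, Δλ = 15.000° = 0.2618 rad.
cos c = sin φ₁ sin φ₂ + cos φ₁ cos φ₂ cos Δλ = (0.5000)(0.0000) + (0.8660)(1.0000)(0.9659) = 0.83652,
so c = arccos(0.83652) = 0.57990 rad.
So the angular separation is 33.2°.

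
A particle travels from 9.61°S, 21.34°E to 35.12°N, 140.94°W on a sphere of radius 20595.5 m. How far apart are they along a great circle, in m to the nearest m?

With latitudes φ₁ = -9.610°, φ₂ = 35.120° and longitude difference Δλ = -162.280°:
cos c = sin φ₁ sin φ₂ + cos φ₁ cos φ₂ cos Δλ = (-0.1669)(0.5753) + (0.9860)(0.8179)(-0.9526) = -0.86425,
so c = arccos(-0.86425) = 2.61445 rad.
Distance = R·c = 20595.5 × 2.6144 ≈ 53846 m.

53846 m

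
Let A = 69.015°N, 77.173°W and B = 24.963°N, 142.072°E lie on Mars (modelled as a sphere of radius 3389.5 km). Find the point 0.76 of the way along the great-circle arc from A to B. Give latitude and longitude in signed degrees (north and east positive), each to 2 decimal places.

43.95°, 148.20°

The central angle between A and B is δ = 1.4277 rad.
With f = 0.76, the slerp weights are sin((1−f)δ)/sin δ = 0.3395 and sin(fδ)/sin δ = 0.8935.
Weighted sum of the unit vectors: (0.3395)·(0.0795,-0.3492,0.9337) + (0.8935)·(-0.7151,0.5572,0.4220) = (-0.6119, 0.3793, 0.6940).
Converting back: φ = atan2(z, √(x²+y²)) = 43.95°, λ = atan2(y, x) = 148.20°.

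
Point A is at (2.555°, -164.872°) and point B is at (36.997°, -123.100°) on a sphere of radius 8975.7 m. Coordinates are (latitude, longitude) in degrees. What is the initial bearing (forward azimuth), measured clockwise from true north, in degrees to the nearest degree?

Δλ = 41.772° = 0.7291 rad.
y = sin Δλ · cos φ₂ = (0.6662)(0.7987) = 0.5320
x = cos φ₁ sin φ₂ − sin φ₁ cos φ₂ cos Δλ = (0.9990)(0.6018) − (0.0446)(0.7987)(0.7458) = 0.5746
θ = atan2(y, x) = 42.80°, so the bearing is 43°.

43°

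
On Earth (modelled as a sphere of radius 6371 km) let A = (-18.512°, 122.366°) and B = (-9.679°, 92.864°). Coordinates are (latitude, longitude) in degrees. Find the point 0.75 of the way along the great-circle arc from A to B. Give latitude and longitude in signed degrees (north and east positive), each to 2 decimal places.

Central angle δ = 0.5218 rad. Interpolating on the sphere with fraction f = 0.75:
P = [sin((1−f)δ)·A + sin(fδ)·B] / sin δ = 0.2610·A + 0.7653·B in Cartesian coordinates,
giving P = (-0.1702, 0.9624, -0.2115), i.e. latitude -12.21°, longitude 100.03°.

-12.21°, 100.03°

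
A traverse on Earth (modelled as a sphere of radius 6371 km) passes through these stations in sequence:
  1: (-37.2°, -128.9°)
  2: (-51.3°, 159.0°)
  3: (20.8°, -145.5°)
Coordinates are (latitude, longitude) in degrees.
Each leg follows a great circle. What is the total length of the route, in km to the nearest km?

15371 km

Leg 1→2: central angle 0.8958 rad, distance 5706.9 km.
Leg 2→3: central angle 1.5168 rad, distance 9663.8 km.
Total: 5706.9 + 9663.8 ≈ 15371 km.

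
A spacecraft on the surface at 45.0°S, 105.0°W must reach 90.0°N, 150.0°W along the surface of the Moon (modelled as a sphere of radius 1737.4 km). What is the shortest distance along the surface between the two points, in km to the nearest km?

4094 km

Let φ₁ = -0.7854 rad, φ₂ = 1.5708 rad, and Δλ = -0.7854 rad.
cos c = sin φ₁ sin φ₂ + cos φ₁ cos φ₂ cos Δλ = (-0.7071)(1.0000) + (0.7071)(0.0000)(0.7071) = -0.70711,
so c = arccos(-0.70711) = 2.35619 rad.
Distance = R·c = 1737.4 × 2.3562 ≈ 4094 km.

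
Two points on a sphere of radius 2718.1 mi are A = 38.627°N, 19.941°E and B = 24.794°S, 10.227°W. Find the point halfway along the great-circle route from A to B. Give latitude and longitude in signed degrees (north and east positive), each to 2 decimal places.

Central angle δ = 1.2118 rad. Interpolating on the sphere with fraction f = 0.5:
P = [sin((1−f)δ)·A + sin(fδ)·B] / sin δ = 0.6083·A + 0.6083·B in Cartesian coordinates,
giving P = (0.9901, 0.0640, 0.1246), i.e. latitude 7.16°, longitude 3.70°.

7.16°, 3.70°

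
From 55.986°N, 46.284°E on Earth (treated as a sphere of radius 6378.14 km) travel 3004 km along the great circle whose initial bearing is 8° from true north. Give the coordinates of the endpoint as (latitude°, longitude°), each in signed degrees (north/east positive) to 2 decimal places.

81.90°, 72.90°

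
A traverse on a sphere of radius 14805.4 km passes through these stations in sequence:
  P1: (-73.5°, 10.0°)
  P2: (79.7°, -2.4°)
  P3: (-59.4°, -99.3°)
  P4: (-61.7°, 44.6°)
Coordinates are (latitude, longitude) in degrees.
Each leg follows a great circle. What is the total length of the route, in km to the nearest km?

Leg P1→P2: central angle 2.6765 rad, distance 39626.3 km.
Leg P2→P3: central angle 2.6018 rad, distance 38520.4 km.
Leg P3→P4: central angle 0.9729 rad, distance 14404.8 km.
Total: 39626.3 + 38520.4 + 14404.8 ≈ 92552 km.

92552 km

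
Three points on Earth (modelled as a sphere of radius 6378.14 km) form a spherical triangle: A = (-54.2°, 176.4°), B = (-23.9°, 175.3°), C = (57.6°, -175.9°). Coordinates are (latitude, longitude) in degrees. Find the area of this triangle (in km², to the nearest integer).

2614766 km²

Side lengths (central angles): a = 1.4283, b = 1.9543, c = 0.5290 rad; semiperimeter s = 1.9558.
By l'Huilier's theorem, tan(E/4) = √[tan(s/2) tan((s−a)/2) tan((s−b)/2) tan((s−c)/2)], giving spherical excess E = 0.0643 rad.
Area = E·R² = 0.0643 × (6378.14)² ≈ 2614766 km².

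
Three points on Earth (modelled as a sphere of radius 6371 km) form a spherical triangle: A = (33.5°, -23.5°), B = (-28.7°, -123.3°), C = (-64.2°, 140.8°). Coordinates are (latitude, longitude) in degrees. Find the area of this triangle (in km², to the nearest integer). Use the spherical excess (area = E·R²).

Side lengths (central angles): a = 1.1668, b = 2.5798, c = 1.9709 rad; semiperimeter s = 2.8588.
By l'Huilier's theorem, tan(E/4) = √[tan(s/2) tan((s−a)/2) tan((s−b)/2) tan((s−c)/2)], giving spherical excess E = 2.5163 rad.
Area = E·R² = 2.5163 × (6371)² ≈ 102136907 km².

102136907 km²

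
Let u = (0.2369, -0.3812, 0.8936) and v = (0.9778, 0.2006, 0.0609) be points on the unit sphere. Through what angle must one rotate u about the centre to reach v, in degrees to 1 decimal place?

u·v = 0.2096; |u| = 1.0000, |v| = 1.0000.
cos θ = (u·v)/(|u||v|) = 0.2096, so θ = 77.9°.

77.9°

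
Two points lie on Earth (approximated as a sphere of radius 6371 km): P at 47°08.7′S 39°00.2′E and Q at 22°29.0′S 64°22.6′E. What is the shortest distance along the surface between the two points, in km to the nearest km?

With latitudes φ₁ = -47.145°, φ₂ = -22.483° and longitude difference Δλ = 25.373°:
Haversine: a = sin²(Δφ/2) + cos φ₁ cos φ₂ sin²(Δλ/2) = 0.0456 + (0.6801)(0.9240)(0.0482) = 0.07592.
Central angle c = 2·arcsin(√a) = 0.55829 rad.
Distance = R·c = 6371 × 0.5583 ≈ 3557 km.

3557 km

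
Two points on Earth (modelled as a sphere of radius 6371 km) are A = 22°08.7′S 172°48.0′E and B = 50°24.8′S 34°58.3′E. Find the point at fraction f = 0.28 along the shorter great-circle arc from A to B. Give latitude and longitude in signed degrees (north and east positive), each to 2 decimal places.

The central angle between A and B is δ = 1.7183 rad.
With f = 0.28, the slerp weights are sin((1−f)δ)/sin δ = 0.9552 and sin(fδ)/sin δ = 0.4678.
Weighted sum of the unit vectors: (0.9552)·(-0.9189,0.1161,-0.3770) + (0.4678)·(0.5222,0.3653,-0.7707) = (-0.6335, 0.2818, -0.7206).
Converting back: φ = atan2(z, √(x²+y²)) = -46.11°, λ = atan2(y, x) = 156.02°.

-46.11°, 156.02°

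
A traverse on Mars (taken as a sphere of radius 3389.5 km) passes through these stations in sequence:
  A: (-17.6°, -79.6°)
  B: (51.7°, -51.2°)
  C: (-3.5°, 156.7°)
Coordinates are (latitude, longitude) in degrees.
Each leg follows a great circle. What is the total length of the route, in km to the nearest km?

Leg A→B: central angle 1.2845 rad, distance 4353.9 km.
Leg B→C: central angle 2.2076 rad, distance 7482.7 km.
Total: 4353.9 + 7482.7 ≈ 11837 km.

11837 km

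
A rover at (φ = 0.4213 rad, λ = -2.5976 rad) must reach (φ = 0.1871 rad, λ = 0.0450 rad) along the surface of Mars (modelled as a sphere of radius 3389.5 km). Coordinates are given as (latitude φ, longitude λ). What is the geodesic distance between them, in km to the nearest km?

8006 km

With latitudes φ₁ = 24.139°, φ₂ = 10.720° and longitude difference Δλ = 151.410°:
cos c = sin φ₁ sin φ₂ + cos φ₁ cos φ₂ cos Δλ = (0.4089)(0.1860) + (0.9126)(0.9825)(-0.8781) = -0.71123,
so c = arccos(-0.71123) = 2.36205 rad.
Distance = R·c = 3389.5 × 2.3620 ≈ 8006 km.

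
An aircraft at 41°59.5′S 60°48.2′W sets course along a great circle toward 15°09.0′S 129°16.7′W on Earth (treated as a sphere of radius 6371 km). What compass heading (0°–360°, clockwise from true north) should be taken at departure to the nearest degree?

273°

With φ₁ = -0.7329, φ₂ = -0.2644, Δλ = -1.1951 rad, the forward-azimuth formula gives
θ = atan2( sin Δλ cos φ₂ , cos φ₁ sin φ₂ − sin φ₁ cos φ₂ cos Δλ ) = atan2(-0.8979, 0.0427) = -87.28°.
Adding 360° brings this into [0°, 360°): 273°.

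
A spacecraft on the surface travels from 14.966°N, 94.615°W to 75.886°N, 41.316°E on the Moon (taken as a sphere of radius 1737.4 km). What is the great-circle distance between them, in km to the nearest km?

2588 km

In radians: φ₁ = 0.2612, φ₂ = 1.3245, Δλ = 135.931° = 2.3724 rad.
cos c = sin φ₁ sin φ₂ + cos φ₁ cos φ₂ cos Δλ = (0.2582)(0.9698) + (0.9661)(0.2439)(-0.7185) = 0.08118,
so c = arccos(0.08118) = 1.48952 rad.
Distance = R·c = 1737.4 × 1.4895 ≈ 2588 km.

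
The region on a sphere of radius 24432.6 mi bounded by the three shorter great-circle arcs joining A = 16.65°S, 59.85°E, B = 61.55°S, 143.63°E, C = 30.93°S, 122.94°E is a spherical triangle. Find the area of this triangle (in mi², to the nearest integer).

201556003 mi²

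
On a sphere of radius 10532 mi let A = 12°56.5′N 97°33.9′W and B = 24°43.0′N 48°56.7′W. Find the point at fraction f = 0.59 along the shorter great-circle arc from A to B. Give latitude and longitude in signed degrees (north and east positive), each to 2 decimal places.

21.56°, -69.75°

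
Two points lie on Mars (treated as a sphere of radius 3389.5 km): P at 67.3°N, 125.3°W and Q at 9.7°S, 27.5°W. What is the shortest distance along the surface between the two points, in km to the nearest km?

6031 km

In radians: φ₁ = 1.1746, φ₂ = -0.1693, Δλ = 97.800° = 1.7069 rad.
Haversine: a = sin²(Δφ/2) + cos φ₁ cos φ₂ sin²(Δλ/2) = 0.3875 + (0.3859)(0.9857)(0.5679) = 0.60353.
Central angle c = 2·arcsin(√a) = 1.77937 rad.
Distance = R·c = 3389.5 × 1.7794 ≈ 6031 km.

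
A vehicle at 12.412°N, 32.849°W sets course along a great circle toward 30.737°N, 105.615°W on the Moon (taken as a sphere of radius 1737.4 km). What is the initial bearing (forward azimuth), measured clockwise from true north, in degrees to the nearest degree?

With φ₁ = 0.2166, φ₂ = 0.5365, Δλ = -1.2700 rad, the forward-azimuth formula gives
θ = atan2( sin Δλ cos φ₂ , cos φ₁ sin φ₂ − sin φ₁ cos φ₂ cos Δλ ) = atan2(-0.8209, 0.4444) = -61.57°.
Adding 360° brings this into [0°, 360°): 298°.

298°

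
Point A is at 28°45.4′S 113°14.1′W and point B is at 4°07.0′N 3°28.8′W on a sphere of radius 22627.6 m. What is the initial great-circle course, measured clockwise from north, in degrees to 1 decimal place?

96.0°

Δλ = 109.755° = 1.9156 rad.
y = sin Δλ · cos φ₂ = (0.9411)(0.9974) = 0.9387
x = cos φ₁ sin φ₂ − sin φ₁ cos φ₂ cos Δλ = (0.8767)(0.0718) − (-0.4811)(0.9974)(-0.3380) = -0.0993
θ = atan2(y, x) = 96.04°, so the bearing is 96.0°.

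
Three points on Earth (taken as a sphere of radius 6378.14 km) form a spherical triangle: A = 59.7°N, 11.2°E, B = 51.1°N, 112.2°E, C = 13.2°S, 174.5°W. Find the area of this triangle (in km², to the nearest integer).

33002857 km²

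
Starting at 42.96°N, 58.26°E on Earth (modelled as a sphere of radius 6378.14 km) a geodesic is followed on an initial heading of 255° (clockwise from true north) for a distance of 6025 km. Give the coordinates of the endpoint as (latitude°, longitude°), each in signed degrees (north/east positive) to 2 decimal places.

Angular distance δ = d/R = 6025/6378.14 = 0.94463 rad; initial bearing θ = 4.4506 rad.
sin φ₂ = sin φ₁ cos δ + cos φ₁ sin δ cos θ = (0.6815)(0.5860) + (0.7318)(0.8103)(-0.2588) = 0.2459, so φ₂ = 14.24°.
Δλ = atan2(sin θ sin δ cos φ₁, cos δ − sin φ₁ sin φ₂) = atan2(-0.5728, 0.4185) = -53.849°.
λ₂ = 58.260° − 53.849° = 4.41°.

14.24°, 4.41°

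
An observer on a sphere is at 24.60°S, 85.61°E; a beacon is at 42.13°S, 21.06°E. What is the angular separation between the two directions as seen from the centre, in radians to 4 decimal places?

Let φ₁ = -0.4294 rad, φ₂ = -0.7353 rad, and Δλ = -1.1266 rad.
cos c = sin φ₁ sin φ₂ + cos φ₁ cos φ₂ cos Δλ = (-0.4163)(-0.6708) + (0.9092)(0.7416)(0.4297) = 0.56901,
so c = arccos(0.56901) = 0.96549 rad.
So the angular separation is 0.9655 rad.

0.9655 rad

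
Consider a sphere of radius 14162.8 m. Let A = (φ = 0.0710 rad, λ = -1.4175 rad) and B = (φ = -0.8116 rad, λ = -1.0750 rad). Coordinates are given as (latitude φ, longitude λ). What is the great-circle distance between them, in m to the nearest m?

13217 m

In radians: φ₁ = 0.0710, φ₂ = -0.8116, Δλ = 19.624° = 0.3425 rad.
Haversine: a = sin²(Δφ/2) + cos φ₁ cos φ₂ sin²(Δλ/2) = 0.1824 + (0.9975)(0.6883)(0.0290) = 0.20237.
Central angle c = 2·arcsin(√a) = 0.93320 rad.
Distance = R·c = 14162.8 × 0.9332 ≈ 13217 m.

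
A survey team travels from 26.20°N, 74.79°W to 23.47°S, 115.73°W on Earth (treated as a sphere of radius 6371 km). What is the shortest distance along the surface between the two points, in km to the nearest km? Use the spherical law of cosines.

In radians: φ₁ = 0.4573, φ₂ = -0.4096, Δλ = -40.940° = -0.7145 rad.
cos c = sin φ₁ sin φ₂ + cos φ₁ cos φ₂ cos Δλ = (0.4415)(-0.3983) + (0.8973)(0.9173)(0.7554) = 0.44587,
so c = arccos(0.44587) = 1.10865 rad.
Distance = R·c = 6371 × 1.1086 ≈ 7063 km.

7063 km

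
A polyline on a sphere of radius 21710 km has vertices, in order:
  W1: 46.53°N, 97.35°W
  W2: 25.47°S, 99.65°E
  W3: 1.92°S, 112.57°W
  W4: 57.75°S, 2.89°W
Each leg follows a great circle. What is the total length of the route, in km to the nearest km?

Leg W1→W2: central angle 2.7047 rad, distance 58718.7 km.
Leg W2→W3: central angle 2.4173 rad, distance 52478.9 km.
Leg W3→W4: central angle 1.7226 rad, distance 37398.7 km.
Total: 58718.7 + 52478.9 + 37398.7 ≈ 148596 km.

148596 km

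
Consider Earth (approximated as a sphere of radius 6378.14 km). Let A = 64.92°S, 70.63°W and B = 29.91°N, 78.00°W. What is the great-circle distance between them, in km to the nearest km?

10576 km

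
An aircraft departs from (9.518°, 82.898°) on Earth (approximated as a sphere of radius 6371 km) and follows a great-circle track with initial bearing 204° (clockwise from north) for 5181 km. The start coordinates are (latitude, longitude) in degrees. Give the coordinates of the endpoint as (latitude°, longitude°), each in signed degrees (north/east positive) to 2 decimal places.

-32.75°, 62.33°

Angular distance δ = d/R = 5181/6371 = 0.81322 rad; initial bearing θ = 3.5605 rad.
sin φ₂ = sin φ₁ cos δ + cos φ₁ sin δ cos θ = (0.1654)(0.6872) + (0.9862)(0.7265)(-0.9135) = -0.5409, so φ₂ = -32.75°.
Δλ = atan2(sin θ sin δ cos φ₁, cos δ − sin φ₁ sin φ₂) = atan2(-0.2914, 0.7766) = -20.569°.
λ₂ = 82.898° − 20.569° = 62.33°.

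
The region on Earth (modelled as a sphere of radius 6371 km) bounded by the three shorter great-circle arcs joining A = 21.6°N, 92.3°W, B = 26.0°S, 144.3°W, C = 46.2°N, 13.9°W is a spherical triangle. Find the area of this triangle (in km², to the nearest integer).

1937156 km²

Side lengths (central angles): a = 2.3740, b = 1.1646, c = 1.2099 rad; semiperimeter s = 2.3743.
By l'Huilier's theorem, tan(E/4) = √[tan(s/2) tan((s−a)/2) tan((s−b)/2) tan((s−c)/2)], giving spherical excess E = 0.0477 rad.
Area = E·R² = 0.0477 × (6371)² ≈ 1937156 km².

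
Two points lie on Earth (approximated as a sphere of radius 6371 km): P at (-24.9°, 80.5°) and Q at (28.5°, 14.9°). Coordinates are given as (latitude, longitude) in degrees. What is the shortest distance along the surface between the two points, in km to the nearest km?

With latitudes φ₁ = -24.900°, φ₂ = 28.500° and longitude difference Δλ = -65.600°:
Haversine: a = sin²(Δφ/2) + cos φ₁ cos φ₂ sin²(Δλ/2) = 0.2019 + (0.9070)(0.8788)(0.2934) = 0.43580.
Central angle c = 2·arcsin(√a) = 1.44205 rad.
Distance = R·c = 6371 × 1.4420 ≈ 9187 km.

9187 km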